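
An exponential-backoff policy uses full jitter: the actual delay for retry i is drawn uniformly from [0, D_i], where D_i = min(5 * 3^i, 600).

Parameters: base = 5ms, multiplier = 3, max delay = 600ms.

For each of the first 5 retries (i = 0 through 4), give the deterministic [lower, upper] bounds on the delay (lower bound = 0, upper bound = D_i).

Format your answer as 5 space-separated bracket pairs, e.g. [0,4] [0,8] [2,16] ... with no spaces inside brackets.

Computing bounds per retry:
  i=0: D_i=min(5*3^0,600)=5, bounds=[0,5]
  i=1: D_i=min(5*3^1,600)=15, bounds=[0,15]
  i=2: D_i=min(5*3^2,600)=45, bounds=[0,45]
  i=3: D_i=min(5*3^3,600)=135, bounds=[0,135]
  i=4: D_i=min(5*3^4,600)=405, bounds=[0,405]

Answer: [0,5] [0,15] [0,45] [0,135] [0,405]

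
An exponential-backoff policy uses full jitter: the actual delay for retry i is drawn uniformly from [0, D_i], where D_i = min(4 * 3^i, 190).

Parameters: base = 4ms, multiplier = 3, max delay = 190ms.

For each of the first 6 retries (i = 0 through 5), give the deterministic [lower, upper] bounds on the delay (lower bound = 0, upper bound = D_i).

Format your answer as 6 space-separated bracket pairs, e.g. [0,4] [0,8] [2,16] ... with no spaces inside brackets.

Answer: [0,4] [0,12] [0,36] [0,108] [0,190] [0,190]

Derivation:
Computing bounds per retry:
  i=0: D_i=min(4*3^0,190)=4, bounds=[0,4]
  i=1: D_i=min(4*3^1,190)=12, bounds=[0,12]
  i=2: D_i=min(4*3^2,190)=36, bounds=[0,36]
  i=3: D_i=min(4*3^3,190)=108, bounds=[0,108]
  i=4: D_i=min(4*3^4,190)=190, bounds=[0,190]
  i=5: D_i=min(4*3^5,190)=190, bounds=[0,190]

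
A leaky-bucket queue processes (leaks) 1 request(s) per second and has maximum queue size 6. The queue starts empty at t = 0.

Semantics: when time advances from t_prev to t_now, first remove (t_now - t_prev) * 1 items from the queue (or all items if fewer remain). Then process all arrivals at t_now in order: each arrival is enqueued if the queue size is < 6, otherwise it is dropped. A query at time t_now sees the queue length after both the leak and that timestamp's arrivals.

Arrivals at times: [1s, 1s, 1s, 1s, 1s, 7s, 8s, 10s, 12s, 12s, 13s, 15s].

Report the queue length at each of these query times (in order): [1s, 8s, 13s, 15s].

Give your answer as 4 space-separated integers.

Queue lengths at query times:
  query t=1s: backlog = 5
  query t=8s: backlog = 1
  query t=13s: backlog = 2
  query t=15s: backlog = 1

Answer: 5 1 2 1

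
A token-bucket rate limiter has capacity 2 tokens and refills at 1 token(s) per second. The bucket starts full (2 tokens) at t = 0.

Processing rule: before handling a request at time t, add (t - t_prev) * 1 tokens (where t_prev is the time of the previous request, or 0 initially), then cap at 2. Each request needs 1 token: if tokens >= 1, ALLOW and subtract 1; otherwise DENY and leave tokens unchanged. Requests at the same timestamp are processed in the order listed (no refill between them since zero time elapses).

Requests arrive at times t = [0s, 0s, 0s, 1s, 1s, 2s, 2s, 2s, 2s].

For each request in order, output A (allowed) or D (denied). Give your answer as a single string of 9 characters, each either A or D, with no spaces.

Simulating step by step:
  req#1 t=0s: ALLOW
  req#2 t=0s: ALLOW
  req#3 t=0s: DENY
  req#4 t=1s: ALLOW
  req#5 t=1s: DENY
  req#6 t=2s: ALLOW
  req#7 t=2s: DENY
  req#8 t=2s: DENY
  req#9 t=2s: DENY

Answer: AADADADDD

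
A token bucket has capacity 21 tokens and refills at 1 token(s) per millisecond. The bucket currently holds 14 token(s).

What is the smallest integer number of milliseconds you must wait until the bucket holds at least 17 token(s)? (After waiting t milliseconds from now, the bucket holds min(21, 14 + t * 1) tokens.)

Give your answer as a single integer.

Need 14 + t * 1 >= 17, so t >= 3/1.
Smallest integer t = ceil(3/1) = 3.

Answer: 3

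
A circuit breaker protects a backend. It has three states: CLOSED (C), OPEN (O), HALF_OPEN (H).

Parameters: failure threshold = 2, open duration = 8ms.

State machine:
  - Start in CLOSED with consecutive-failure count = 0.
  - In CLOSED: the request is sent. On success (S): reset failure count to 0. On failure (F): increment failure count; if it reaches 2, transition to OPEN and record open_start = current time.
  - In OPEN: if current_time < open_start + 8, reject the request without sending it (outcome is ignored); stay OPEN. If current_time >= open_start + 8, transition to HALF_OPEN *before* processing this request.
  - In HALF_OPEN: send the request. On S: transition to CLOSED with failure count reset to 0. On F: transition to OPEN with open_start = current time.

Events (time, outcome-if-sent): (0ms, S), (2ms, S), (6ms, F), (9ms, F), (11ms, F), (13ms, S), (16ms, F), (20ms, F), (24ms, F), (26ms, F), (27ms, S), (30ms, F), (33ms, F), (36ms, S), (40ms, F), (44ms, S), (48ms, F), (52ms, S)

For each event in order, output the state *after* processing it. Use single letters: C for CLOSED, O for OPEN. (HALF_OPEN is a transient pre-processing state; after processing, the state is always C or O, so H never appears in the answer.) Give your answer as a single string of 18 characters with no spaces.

State after each event:
  event#1 t=0ms outcome=S: state=CLOSED
  event#2 t=2ms outcome=S: state=CLOSED
  event#3 t=6ms outcome=F: state=CLOSED
  event#4 t=9ms outcome=F: state=OPEN
  event#5 t=11ms outcome=F: state=OPEN
  event#6 t=13ms outcome=S: state=OPEN
  event#7 t=16ms outcome=F: state=OPEN
  event#8 t=20ms outcome=F: state=OPEN
  event#9 t=24ms outcome=F: state=OPEN
  event#10 t=26ms outcome=F: state=OPEN
  event#11 t=27ms outcome=S: state=OPEN
  event#12 t=30ms outcome=F: state=OPEN
  event#13 t=33ms outcome=F: state=OPEN
  event#14 t=36ms outcome=S: state=OPEN
  event#15 t=40ms outcome=F: state=OPEN
  event#16 t=44ms outcome=S: state=OPEN
  event#17 t=48ms outcome=F: state=OPEN
  event#18 t=52ms outcome=S: state=OPEN

Answer: CCCOOOOOOOOOOOOOOO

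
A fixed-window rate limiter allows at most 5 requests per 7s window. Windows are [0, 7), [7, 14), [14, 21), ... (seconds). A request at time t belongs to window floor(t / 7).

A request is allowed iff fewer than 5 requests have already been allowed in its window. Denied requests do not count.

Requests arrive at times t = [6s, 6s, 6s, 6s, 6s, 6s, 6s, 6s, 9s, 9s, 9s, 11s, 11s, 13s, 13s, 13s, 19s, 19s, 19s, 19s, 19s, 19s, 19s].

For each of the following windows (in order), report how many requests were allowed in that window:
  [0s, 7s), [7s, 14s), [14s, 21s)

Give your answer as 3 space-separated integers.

Processing requests:
  req#1 t=6s (window 0): ALLOW
  req#2 t=6s (window 0): ALLOW
  req#3 t=6s (window 0): ALLOW
  req#4 t=6s (window 0): ALLOW
  req#5 t=6s (window 0): ALLOW
  req#6 t=6s (window 0): DENY
  req#7 t=6s (window 0): DENY
  req#8 t=6s (window 0): DENY
  req#9 t=9s (window 1): ALLOW
  req#10 t=9s (window 1): ALLOW
  req#11 t=9s (window 1): ALLOW
  req#12 t=11s (window 1): ALLOW
  req#13 t=11s (window 1): ALLOW
  req#14 t=13s (window 1): DENY
  req#15 t=13s (window 1): DENY
  req#16 t=13s (window 1): DENY
  req#17 t=19s (window 2): ALLOW
  req#18 t=19s (window 2): ALLOW
  req#19 t=19s (window 2): ALLOW
  req#20 t=19s (window 2): ALLOW
  req#21 t=19s (window 2): ALLOW
  req#22 t=19s (window 2): DENY
  req#23 t=19s (window 2): DENY

Allowed counts by window: 5 5 5

Answer: 5 5 5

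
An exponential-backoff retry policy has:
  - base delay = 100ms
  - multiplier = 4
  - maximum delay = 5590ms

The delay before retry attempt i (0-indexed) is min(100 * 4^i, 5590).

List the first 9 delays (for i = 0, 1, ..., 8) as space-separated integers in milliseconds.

Computing each delay:
  i=0: min(100*4^0, 5590) = 100
  i=1: min(100*4^1, 5590) = 400
  i=2: min(100*4^2, 5590) = 1600
  i=3: min(100*4^3, 5590) = 5590
  i=4: min(100*4^4, 5590) = 5590
  i=5: min(100*4^5, 5590) = 5590
  i=6: min(100*4^6, 5590) = 5590
  i=7: min(100*4^7, 5590) = 5590
  i=8: min(100*4^8, 5590) = 5590

Answer: 100 400 1600 5590 5590 5590 5590 5590 5590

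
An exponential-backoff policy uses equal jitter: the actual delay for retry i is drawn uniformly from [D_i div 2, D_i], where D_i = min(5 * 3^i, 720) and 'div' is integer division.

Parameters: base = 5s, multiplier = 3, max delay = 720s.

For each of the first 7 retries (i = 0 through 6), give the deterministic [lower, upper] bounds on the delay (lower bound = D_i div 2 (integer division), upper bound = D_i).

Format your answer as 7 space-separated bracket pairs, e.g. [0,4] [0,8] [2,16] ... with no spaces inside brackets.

Answer: [2,5] [7,15] [22,45] [67,135] [202,405] [360,720] [360,720]

Derivation:
Computing bounds per retry:
  i=0: D_i=min(5*3^0,720)=5, bounds=[2,5]
  i=1: D_i=min(5*3^1,720)=15, bounds=[7,15]
  i=2: D_i=min(5*3^2,720)=45, bounds=[22,45]
  i=3: D_i=min(5*3^3,720)=135, bounds=[67,135]
  i=4: D_i=min(5*3^4,720)=405, bounds=[202,405]
  i=5: D_i=min(5*3^5,720)=720, bounds=[360,720]
  i=6: D_i=min(5*3^6,720)=720, bounds=[360,720]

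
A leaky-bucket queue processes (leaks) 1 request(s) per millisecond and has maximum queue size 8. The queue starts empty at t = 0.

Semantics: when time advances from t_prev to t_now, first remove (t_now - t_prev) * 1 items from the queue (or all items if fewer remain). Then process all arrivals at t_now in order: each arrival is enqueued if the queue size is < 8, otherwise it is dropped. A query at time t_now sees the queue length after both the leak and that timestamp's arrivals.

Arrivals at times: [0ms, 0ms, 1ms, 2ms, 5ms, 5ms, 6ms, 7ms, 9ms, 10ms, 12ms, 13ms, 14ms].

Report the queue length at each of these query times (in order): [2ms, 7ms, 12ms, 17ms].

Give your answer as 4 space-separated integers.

Answer: 2 2 1 0

Derivation:
Queue lengths at query times:
  query t=2ms: backlog = 2
  query t=7ms: backlog = 2
  query t=12ms: backlog = 1
  query t=17ms: backlog = 0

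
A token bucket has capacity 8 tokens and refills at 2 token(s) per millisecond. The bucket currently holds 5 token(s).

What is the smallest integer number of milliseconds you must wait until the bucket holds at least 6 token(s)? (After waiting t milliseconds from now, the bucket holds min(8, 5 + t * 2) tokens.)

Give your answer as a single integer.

Answer: 1

Derivation:
Need 5 + t * 2 >= 6, so t >= 1/2.
Smallest integer t = ceil(1/2) = 1.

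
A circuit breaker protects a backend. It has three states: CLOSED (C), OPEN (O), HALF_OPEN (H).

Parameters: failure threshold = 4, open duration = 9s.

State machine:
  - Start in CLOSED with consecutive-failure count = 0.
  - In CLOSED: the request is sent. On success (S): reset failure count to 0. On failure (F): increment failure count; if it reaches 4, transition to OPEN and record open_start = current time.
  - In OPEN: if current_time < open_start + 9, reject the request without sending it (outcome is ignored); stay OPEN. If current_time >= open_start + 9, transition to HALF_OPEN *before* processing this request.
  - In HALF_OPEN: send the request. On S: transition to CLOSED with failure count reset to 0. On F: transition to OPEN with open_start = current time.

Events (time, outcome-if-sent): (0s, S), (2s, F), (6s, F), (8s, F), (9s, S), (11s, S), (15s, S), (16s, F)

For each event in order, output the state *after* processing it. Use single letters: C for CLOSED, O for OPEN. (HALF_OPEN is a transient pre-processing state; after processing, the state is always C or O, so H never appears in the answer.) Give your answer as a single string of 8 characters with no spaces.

Answer: CCCCCCCC

Derivation:
State after each event:
  event#1 t=0s outcome=S: state=CLOSED
  event#2 t=2s outcome=F: state=CLOSED
  event#3 t=6s outcome=F: state=CLOSED
  event#4 t=8s outcome=F: state=CLOSED
  event#5 t=9s outcome=S: state=CLOSED
  event#6 t=11s outcome=S: state=CLOSED
  event#7 t=15s outcome=S: state=CLOSED
  event#8 t=16s outcome=F: state=CLOSED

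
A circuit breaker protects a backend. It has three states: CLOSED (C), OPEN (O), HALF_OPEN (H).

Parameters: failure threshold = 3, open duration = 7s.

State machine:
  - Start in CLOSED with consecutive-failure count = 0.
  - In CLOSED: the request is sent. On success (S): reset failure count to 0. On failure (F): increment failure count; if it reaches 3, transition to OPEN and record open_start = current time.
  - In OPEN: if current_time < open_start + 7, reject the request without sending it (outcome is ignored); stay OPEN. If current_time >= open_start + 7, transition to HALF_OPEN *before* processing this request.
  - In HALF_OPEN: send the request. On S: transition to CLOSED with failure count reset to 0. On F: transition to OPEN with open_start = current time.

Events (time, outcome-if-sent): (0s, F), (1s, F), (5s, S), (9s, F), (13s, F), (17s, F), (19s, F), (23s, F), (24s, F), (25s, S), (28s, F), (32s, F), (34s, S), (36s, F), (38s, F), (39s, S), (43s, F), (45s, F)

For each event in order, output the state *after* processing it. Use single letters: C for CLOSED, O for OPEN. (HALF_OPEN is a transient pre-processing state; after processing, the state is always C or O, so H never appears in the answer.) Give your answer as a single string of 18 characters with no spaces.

Answer: CCCCCOOOOOOOOOOCCC

Derivation:
State after each event:
  event#1 t=0s outcome=F: state=CLOSED
  event#2 t=1s outcome=F: state=CLOSED
  event#3 t=5s outcome=S: state=CLOSED
  event#4 t=9s outcome=F: state=CLOSED
  event#5 t=13s outcome=F: state=CLOSED
  event#6 t=17s outcome=F: state=OPEN
  event#7 t=19s outcome=F: state=OPEN
  event#8 t=23s outcome=F: state=OPEN
  event#9 t=24s outcome=F: state=OPEN
  event#10 t=25s outcome=S: state=OPEN
  event#11 t=28s outcome=F: state=OPEN
  event#12 t=32s outcome=F: state=OPEN
  event#13 t=34s outcome=S: state=OPEN
  event#14 t=36s outcome=F: state=OPEN
  event#15 t=38s outcome=F: state=OPEN
  event#16 t=39s outcome=S: state=CLOSED
  event#17 t=43s outcome=F: state=CLOSED
  event#18 t=45s outcome=F: state=CLOSED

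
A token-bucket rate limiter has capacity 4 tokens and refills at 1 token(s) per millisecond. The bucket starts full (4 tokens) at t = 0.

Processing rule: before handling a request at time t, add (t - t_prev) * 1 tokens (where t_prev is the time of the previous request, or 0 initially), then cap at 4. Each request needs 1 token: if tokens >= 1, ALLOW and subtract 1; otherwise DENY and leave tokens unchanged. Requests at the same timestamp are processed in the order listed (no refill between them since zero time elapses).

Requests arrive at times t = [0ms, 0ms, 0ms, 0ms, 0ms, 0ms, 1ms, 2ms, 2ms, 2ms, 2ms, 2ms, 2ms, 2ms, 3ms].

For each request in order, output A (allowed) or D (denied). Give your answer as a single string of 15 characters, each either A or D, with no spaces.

Simulating step by step:
  req#1 t=0ms: ALLOW
  req#2 t=0ms: ALLOW
  req#3 t=0ms: ALLOW
  req#4 t=0ms: ALLOW
  req#5 t=0ms: DENY
  req#6 t=0ms: DENY
  req#7 t=1ms: ALLOW
  req#8 t=2ms: ALLOW
  req#9 t=2ms: DENY
  req#10 t=2ms: DENY
  req#11 t=2ms: DENY
  req#12 t=2ms: DENY
  req#13 t=2ms: DENY
  req#14 t=2ms: DENY
  req#15 t=3ms: ALLOW

Answer: AAAADDAADDDDDDA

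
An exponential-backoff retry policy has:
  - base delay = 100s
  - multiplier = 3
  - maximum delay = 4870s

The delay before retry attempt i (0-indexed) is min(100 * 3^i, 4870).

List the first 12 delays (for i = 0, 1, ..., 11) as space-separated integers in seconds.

Computing each delay:
  i=0: min(100*3^0, 4870) = 100
  i=1: min(100*3^1, 4870) = 300
  i=2: min(100*3^2, 4870) = 900
  i=3: min(100*3^3, 4870) = 2700
  i=4: min(100*3^4, 4870) = 4870
  i=5: min(100*3^5, 4870) = 4870
  i=6: min(100*3^6, 4870) = 4870
  i=7: min(100*3^7, 4870) = 4870
  i=8: min(100*3^8, 4870) = 4870
  i=9: min(100*3^9, 4870) = 4870
  i=10: min(100*3^10, 4870) = 4870
  i=11: min(100*3^11, 4870) = 4870

Answer: 100 300 900 2700 4870 4870 4870 4870 4870 4870 4870 4870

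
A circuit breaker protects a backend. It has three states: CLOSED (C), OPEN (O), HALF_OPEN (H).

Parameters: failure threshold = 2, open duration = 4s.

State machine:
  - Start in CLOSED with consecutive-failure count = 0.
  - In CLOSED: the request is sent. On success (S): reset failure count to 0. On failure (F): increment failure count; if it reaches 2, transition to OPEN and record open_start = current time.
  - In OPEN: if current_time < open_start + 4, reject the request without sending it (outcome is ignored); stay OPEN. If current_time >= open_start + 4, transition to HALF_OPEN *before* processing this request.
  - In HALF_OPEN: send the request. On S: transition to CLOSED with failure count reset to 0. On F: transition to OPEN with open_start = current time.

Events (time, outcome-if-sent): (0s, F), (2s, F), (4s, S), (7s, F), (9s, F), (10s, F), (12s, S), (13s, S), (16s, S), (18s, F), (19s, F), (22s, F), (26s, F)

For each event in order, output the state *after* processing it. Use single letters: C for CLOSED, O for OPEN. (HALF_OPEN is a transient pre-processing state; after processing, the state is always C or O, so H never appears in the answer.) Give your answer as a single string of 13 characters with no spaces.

Answer: COOOOOCCCCOOO

Derivation:
State after each event:
  event#1 t=0s outcome=F: state=CLOSED
  event#2 t=2s outcome=F: state=OPEN
  event#3 t=4s outcome=S: state=OPEN
  event#4 t=7s outcome=F: state=OPEN
  event#5 t=9s outcome=F: state=OPEN
  event#6 t=10s outcome=F: state=OPEN
  event#7 t=12s outcome=S: state=CLOSED
  event#8 t=13s outcome=S: state=CLOSED
  event#9 t=16s outcome=S: state=CLOSED
  event#10 t=18s outcome=F: state=CLOSED
  event#11 t=19s outcome=F: state=OPEN
  event#12 t=22s outcome=F: state=OPEN
  event#13 t=26s outcome=F: state=OPEN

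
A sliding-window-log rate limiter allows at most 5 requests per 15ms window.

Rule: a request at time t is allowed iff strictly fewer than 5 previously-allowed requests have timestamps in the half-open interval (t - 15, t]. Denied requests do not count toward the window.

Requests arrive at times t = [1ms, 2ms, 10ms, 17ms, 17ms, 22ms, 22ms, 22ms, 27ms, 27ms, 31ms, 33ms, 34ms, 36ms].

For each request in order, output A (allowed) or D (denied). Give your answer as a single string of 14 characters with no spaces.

Tracking allowed requests in the window:
  req#1 t=1ms: ALLOW
  req#2 t=2ms: ALLOW
  req#3 t=10ms: ALLOW
  req#4 t=17ms: ALLOW
  req#5 t=17ms: ALLOW
  req#6 t=22ms: ALLOW
  req#7 t=22ms: ALLOW
  req#8 t=22ms: DENY
  req#9 t=27ms: ALLOW
  req#10 t=27ms: DENY
  req#11 t=31ms: DENY
  req#12 t=33ms: ALLOW
  req#13 t=34ms: ALLOW
  req#14 t=36ms: DENY

Answer: AAAAAAADADDAAD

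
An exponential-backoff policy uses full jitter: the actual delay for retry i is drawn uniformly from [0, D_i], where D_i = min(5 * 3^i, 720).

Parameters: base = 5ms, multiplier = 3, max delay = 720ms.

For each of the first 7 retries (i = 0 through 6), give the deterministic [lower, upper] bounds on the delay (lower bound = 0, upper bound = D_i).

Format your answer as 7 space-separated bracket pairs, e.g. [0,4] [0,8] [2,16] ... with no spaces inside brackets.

Computing bounds per retry:
  i=0: D_i=min(5*3^0,720)=5, bounds=[0,5]
  i=1: D_i=min(5*3^1,720)=15, bounds=[0,15]
  i=2: D_i=min(5*3^2,720)=45, bounds=[0,45]
  i=3: D_i=min(5*3^3,720)=135, bounds=[0,135]
  i=4: D_i=min(5*3^4,720)=405, bounds=[0,405]
  i=5: D_i=min(5*3^5,720)=720, bounds=[0,720]
  i=6: D_i=min(5*3^6,720)=720, bounds=[0,720]

Answer: [0,5] [0,15] [0,45] [0,135] [0,405] [0,720] [0,720]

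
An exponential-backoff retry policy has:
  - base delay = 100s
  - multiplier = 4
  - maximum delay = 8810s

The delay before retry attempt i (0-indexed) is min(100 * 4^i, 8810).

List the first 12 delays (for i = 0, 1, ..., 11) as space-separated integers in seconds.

Computing each delay:
  i=0: min(100*4^0, 8810) = 100
  i=1: min(100*4^1, 8810) = 400
  i=2: min(100*4^2, 8810) = 1600
  i=3: min(100*4^3, 8810) = 6400
  i=4: min(100*4^4, 8810) = 8810
  i=5: min(100*4^5, 8810) = 8810
  i=6: min(100*4^6, 8810) = 8810
  i=7: min(100*4^7, 8810) = 8810
  i=8: min(100*4^8, 8810) = 8810
  i=9: min(100*4^9, 8810) = 8810
  i=10: min(100*4^10, 8810) = 8810
  i=11: min(100*4^11, 8810) = 8810

Answer: 100 400 1600 6400 8810 8810 8810 8810 8810 8810 8810 8810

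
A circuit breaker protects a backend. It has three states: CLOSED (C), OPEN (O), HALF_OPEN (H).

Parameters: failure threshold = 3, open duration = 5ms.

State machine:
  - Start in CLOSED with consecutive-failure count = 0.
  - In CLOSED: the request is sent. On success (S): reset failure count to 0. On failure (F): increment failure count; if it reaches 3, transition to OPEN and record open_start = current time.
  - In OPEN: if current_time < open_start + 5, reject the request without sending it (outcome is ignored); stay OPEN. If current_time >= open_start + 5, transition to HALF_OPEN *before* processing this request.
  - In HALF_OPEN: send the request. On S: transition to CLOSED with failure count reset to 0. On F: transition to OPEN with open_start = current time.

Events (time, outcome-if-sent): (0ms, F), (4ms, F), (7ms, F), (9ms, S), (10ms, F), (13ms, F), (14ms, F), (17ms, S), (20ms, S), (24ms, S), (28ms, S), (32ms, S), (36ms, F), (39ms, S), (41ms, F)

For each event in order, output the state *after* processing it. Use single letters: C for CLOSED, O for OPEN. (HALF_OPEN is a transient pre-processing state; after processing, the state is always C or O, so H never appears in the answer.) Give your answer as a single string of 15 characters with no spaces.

Answer: CCOOOOOOCCCCCCC

Derivation:
State after each event:
  event#1 t=0ms outcome=F: state=CLOSED
  event#2 t=4ms outcome=F: state=CLOSED
  event#3 t=7ms outcome=F: state=OPEN
  event#4 t=9ms outcome=S: state=OPEN
  event#5 t=10ms outcome=F: state=OPEN
  event#6 t=13ms outcome=F: state=OPEN
  event#7 t=14ms outcome=F: state=OPEN
  event#8 t=17ms outcome=S: state=OPEN
  event#9 t=20ms outcome=S: state=CLOSED
  event#10 t=24ms outcome=S: state=CLOSED
  event#11 t=28ms outcome=S: state=CLOSED
  event#12 t=32ms outcome=S: state=CLOSED
  event#13 t=36ms outcome=F: state=CLOSED
  event#14 t=39ms outcome=S: state=CLOSED
  event#15 t=41ms outcome=F: state=CLOSED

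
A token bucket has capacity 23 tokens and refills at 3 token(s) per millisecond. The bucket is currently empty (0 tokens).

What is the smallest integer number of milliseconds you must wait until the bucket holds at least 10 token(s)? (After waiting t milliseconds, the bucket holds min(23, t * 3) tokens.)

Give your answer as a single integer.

Need t * 3 >= 10, so t >= 10/3.
Smallest integer t = ceil(10/3) = 4.

Answer: 4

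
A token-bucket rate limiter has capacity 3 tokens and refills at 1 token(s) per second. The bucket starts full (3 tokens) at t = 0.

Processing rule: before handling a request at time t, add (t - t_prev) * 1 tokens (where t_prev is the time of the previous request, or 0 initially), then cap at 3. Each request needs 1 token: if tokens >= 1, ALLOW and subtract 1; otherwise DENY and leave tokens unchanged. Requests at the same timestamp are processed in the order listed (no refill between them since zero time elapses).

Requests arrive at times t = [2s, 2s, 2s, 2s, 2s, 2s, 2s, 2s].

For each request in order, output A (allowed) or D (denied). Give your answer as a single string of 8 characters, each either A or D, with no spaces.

Simulating step by step:
  req#1 t=2s: ALLOW
  req#2 t=2s: ALLOW
  req#3 t=2s: ALLOW
  req#4 t=2s: DENY
  req#5 t=2s: DENY
  req#6 t=2s: DENY
  req#7 t=2s: DENY
  req#8 t=2s: DENY

Answer: AAADDDDD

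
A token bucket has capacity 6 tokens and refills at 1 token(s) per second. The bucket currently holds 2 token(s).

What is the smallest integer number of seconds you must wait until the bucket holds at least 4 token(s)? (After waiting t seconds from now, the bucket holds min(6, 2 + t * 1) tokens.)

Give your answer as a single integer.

Answer: 2

Derivation:
Need 2 + t * 1 >= 4, so t >= 2/1.
Smallest integer t = ceil(2/1) = 2.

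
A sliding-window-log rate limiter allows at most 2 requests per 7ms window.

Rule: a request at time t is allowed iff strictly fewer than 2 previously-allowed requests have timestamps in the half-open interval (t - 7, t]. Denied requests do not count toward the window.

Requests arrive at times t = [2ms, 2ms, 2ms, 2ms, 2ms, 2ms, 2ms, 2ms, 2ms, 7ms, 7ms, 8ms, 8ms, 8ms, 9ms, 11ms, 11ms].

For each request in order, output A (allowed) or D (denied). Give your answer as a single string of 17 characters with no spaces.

Answer: AADDDDDDDDDDDDAAD

Derivation:
Tracking allowed requests in the window:
  req#1 t=2ms: ALLOW
  req#2 t=2ms: ALLOW
  req#3 t=2ms: DENY
  req#4 t=2ms: DENY
  req#5 t=2ms: DENY
  req#6 t=2ms: DENY
  req#7 t=2ms: DENY
  req#8 t=2ms: DENY
  req#9 t=2ms: DENY
  req#10 t=7ms: DENY
  req#11 t=7ms: DENY
  req#12 t=8ms: DENY
  req#13 t=8ms: DENY
  req#14 t=8ms: DENY
  req#15 t=9ms: ALLOW
  req#16 t=11ms: ALLOW
  req#17 t=11ms: DENY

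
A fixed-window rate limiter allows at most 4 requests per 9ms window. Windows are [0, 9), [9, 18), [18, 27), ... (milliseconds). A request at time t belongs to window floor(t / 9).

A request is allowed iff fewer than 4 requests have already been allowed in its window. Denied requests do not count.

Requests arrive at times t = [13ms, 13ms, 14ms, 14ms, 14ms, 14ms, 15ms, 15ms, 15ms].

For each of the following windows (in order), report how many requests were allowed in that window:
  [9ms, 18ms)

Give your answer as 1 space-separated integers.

Answer: 4

Derivation:
Processing requests:
  req#1 t=13ms (window 1): ALLOW
  req#2 t=13ms (window 1): ALLOW
  req#3 t=14ms (window 1): ALLOW
  req#4 t=14ms (window 1): ALLOW
  req#5 t=14ms (window 1): DENY
  req#6 t=14ms (window 1): DENY
  req#7 t=15ms (window 1): DENY
  req#8 t=15ms (window 1): DENY
  req#9 t=15ms (window 1): DENY

Allowed counts by window: 4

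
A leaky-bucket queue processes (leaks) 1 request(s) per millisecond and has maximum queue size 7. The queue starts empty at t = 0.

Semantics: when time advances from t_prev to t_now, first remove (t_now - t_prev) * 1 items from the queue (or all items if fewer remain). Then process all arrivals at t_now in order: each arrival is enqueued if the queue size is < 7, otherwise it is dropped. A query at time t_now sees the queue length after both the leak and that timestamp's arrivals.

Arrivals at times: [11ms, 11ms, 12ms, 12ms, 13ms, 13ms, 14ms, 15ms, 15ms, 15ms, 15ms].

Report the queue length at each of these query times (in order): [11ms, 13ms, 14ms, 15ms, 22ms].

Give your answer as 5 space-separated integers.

Queue lengths at query times:
  query t=11ms: backlog = 2
  query t=13ms: backlog = 4
  query t=14ms: backlog = 4
  query t=15ms: backlog = 7
  query t=22ms: backlog = 0

Answer: 2 4 4 7 0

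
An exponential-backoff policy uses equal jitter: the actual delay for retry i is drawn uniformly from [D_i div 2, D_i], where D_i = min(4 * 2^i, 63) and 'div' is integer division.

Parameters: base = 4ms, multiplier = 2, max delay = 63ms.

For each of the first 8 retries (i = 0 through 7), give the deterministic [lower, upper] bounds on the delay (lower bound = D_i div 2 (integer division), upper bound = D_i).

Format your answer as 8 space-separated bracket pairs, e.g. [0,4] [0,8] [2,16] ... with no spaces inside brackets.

Answer: [2,4] [4,8] [8,16] [16,32] [31,63] [31,63] [31,63] [31,63]

Derivation:
Computing bounds per retry:
  i=0: D_i=min(4*2^0,63)=4, bounds=[2,4]
  i=1: D_i=min(4*2^1,63)=8, bounds=[4,8]
  i=2: D_i=min(4*2^2,63)=16, bounds=[8,16]
  i=3: D_i=min(4*2^3,63)=32, bounds=[16,32]
  i=4: D_i=min(4*2^4,63)=63, bounds=[31,63]
  i=5: D_i=min(4*2^5,63)=63, bounds=[31,63]
  i=6: D_i=min(4*2^6,63)=63, bounds=[31,63]
  i=7: D_i=min(4*2^7,63)=63, bounds=[31,63]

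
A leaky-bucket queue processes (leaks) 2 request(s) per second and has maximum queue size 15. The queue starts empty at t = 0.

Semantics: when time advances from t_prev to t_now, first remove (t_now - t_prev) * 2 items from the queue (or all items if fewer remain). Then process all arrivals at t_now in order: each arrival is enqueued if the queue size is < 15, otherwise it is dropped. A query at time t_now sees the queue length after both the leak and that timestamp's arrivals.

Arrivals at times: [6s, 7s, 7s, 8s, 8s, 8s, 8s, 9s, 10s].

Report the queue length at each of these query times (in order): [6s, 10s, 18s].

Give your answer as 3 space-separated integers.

Queue lengths at query times:
  query t=6s: backlog = 1
  query t=10s: backlog = 2
  query t=18s: backlog = 0

Answer: 1 2 0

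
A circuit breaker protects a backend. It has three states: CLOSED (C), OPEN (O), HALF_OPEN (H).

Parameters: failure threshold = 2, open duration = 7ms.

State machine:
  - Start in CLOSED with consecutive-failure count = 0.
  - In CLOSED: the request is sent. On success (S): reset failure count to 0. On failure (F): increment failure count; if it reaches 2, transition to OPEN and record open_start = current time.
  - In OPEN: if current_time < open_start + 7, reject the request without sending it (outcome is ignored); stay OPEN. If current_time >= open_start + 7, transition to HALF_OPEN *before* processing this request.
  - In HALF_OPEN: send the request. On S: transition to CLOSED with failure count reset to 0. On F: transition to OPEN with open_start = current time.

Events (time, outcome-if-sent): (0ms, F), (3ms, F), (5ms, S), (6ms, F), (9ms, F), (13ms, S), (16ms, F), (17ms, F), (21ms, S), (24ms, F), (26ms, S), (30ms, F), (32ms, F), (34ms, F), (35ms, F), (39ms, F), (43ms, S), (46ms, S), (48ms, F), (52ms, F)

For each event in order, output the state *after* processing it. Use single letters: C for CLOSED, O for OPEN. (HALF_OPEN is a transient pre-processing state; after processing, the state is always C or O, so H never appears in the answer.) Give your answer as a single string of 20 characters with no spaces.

Answer: COOOOCCOOOOOOOOOOCCO

Derivation:
State after each event:
  event#1 t=0ms outcome=F: state=CLOSED
  event#2 t=3ms outcome=F: state=OPEN
  event#3 t=5ms outcome=S: state=OPEN
  event#4 t=6ms outcome=F: state=OPEN
  event#5 t=9ms outcome=F: state=OPEN
  event#6 t=13ms outcome=S: state=CLOSED
  event#7 t=16ms outcome=F: state=CLOSED
  event#8 t=17ms outcome=F: state=OPEN
  event#9 t=21ms outcome=S: state=OPEN
  event#10 t=24ms outcome=F: state=OPEN
  event#11 t=26ms outcome=S: state=OPEN
  event#12 t=30ms outcome=F: state=OPEN
  event#13 t=32ms outcome=F: state=OPEN
  event#14 t=34ms outcome=F: state=OPEN
  event#15 t=35ms outcome=F: state=OPEN
  event#16 t=39ms outcome=F: state=OPEN
  event#17 t=43ms outcome=S: state=OPEN
  event#18 t=46ms outcome=S: state=CLOSED
  event#19 t=48ms outcome=F: state=CLOSED
  event#20 t=52ms outcome=F: state=OPEN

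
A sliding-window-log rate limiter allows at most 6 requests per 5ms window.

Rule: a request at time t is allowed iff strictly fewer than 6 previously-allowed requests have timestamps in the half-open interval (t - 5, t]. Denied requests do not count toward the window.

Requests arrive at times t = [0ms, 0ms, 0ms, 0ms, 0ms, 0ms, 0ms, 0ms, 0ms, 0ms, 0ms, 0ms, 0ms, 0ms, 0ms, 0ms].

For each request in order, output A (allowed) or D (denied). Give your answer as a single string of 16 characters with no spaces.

Tracking allowed requests in the window:
  req#1 t=0ms: ALLOW
  req#2 t=0ms: ALLOW
  req#3 t=0ms: ALLOW
  req#4 t=0ms: ALLOW
  req#5 t=0ms: ALLOW
  req#6 t=0ms: ALLOW
  req#7 t=0ms: DENY
  req#8 t=0ms: DENY
  req#9 t=0ms: DENY
  req#10 t=0ms: DENY
  req#11 t=0ms: DENY
  req#12 t=0ms: DENY
  req#13 t=0ms: DENY
  req#14 t=0ms: DENY
  req#15 t=0ms: DENY
  req#16 t=0ms: DENY

Answer: AAAAAADDDDDDDDDD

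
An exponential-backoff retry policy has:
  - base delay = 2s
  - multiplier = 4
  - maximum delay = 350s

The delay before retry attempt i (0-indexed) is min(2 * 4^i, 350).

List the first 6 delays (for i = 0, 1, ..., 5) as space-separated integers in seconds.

Computing each delay:
  i=0: min(2*4^0, 350) = 2
  i=1: min(2*4^1, 350) = 8
  i=2: min(2*4^2, 350) = 32
  i=3: min(2*4^3, 350) = 128
  i=4: min(2*4^4, 350) = 350
  i=5: min(2*4^5, 350) = 350

Answer: 2 8 32 128 350 350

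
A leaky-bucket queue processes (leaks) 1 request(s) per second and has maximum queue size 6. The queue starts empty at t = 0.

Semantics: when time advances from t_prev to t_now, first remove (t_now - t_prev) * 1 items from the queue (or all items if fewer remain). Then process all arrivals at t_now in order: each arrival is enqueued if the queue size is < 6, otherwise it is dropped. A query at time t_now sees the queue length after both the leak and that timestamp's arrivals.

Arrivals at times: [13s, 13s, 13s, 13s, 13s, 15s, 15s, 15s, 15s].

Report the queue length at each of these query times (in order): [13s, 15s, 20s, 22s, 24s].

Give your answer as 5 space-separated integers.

Answer: 5 6 1 0 0

Derivation:
Queue lengths at query times:
  query t=13s: backlog = 5
  query t=15s: backlog = 6
  query t=20s: backlog = 1
  query t=22s: backlog = 0
  query t=24s: backlog = 0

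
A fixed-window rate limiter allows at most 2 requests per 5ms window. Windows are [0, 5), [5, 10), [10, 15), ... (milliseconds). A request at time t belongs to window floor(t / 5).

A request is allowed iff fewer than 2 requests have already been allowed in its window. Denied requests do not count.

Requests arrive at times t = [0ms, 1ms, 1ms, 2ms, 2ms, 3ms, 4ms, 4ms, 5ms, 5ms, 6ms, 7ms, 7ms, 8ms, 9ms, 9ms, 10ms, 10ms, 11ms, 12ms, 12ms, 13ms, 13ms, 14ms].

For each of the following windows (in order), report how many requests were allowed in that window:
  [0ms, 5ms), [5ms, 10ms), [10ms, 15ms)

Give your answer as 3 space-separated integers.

Processing requests:
  req#1 t=0ms (window 0): ALLOW
  req#2 t=1ms (window 0): ALLOW
  req#3 t=1ms (window 0): DENY
  req#4 t=2ms (window 0): DENY
  req#5 t=2ms (window 0): DENY
  req#6 t=3ms (window 0): DENY
  req#7 t=4ms (window 0): DENY
  req#8 t=4ms (window 0): DENY
  req#9 t=5ms (window 1): ALLOW
  req#10 t=5ms (window 1): ALLOW
  req#11 t=6ms (window 1): DENY
  req#12 t=7ms (window 1): DENY
  req#13 t=7ms (window 1): DENY
  req#14 t=8ms (window 1): DENY
  req#15 t=9ms (window 1): DENY
  req#16 t=9ms (window 1): DENY
  req#17 t=10ms (window 2): ALLOW
  req#18 t=10ms (window 2): ALLOW
  req#19 t=11ms (window 2): DENY
  req#20 t=12ms (window 2): DENY
  req#21 t=12ms (window 2): DENY
  req#22 t=13ms (window 2): DENY
  req#23 t=13ms (window 2): DENY
  req#24 t=14ms (window 2): DENY

Allowed counts by window: 2 2 2

Answer: 2 2 2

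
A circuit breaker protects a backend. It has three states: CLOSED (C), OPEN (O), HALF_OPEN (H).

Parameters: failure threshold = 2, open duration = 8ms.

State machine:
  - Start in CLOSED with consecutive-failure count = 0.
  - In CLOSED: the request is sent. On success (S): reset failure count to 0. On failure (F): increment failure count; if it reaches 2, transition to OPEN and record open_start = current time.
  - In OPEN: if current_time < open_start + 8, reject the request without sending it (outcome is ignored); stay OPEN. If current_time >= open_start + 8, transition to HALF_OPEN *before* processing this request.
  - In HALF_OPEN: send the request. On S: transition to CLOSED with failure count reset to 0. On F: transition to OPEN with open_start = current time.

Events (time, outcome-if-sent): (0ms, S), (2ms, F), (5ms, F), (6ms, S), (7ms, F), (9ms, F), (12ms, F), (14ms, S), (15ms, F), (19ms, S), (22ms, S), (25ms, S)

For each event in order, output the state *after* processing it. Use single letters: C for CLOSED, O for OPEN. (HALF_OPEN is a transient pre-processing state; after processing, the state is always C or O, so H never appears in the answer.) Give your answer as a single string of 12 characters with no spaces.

State after each event:
  event#1 t=0ms outcome=S: state=CLOSED
  event#2 t=2ms outcome=F: state=CLOSED
  event#3 t=5ms outcome=F: state=OPEN
  event#4 t=6ms outcome=S: state=OPEN
  event#5 t=7ms outcome=F: state=OPEN
  event#6 t=9ms outcome=F: state=OPEN
  event#7 t=12ms outcome=F: state=OPEN
  event#8 t=14ms outcome=S: state=CLOSED
  event#9 t=15ms outcome=F: state=CLOSED
  event#10 t=19ms outcome=S: state=CLOSED
  event#11 t=22ms outcome=S: state=CLOSED
  event#12 t=25ms outcome=S: state=CLOSED

Answer: CCOOOOOCCCCC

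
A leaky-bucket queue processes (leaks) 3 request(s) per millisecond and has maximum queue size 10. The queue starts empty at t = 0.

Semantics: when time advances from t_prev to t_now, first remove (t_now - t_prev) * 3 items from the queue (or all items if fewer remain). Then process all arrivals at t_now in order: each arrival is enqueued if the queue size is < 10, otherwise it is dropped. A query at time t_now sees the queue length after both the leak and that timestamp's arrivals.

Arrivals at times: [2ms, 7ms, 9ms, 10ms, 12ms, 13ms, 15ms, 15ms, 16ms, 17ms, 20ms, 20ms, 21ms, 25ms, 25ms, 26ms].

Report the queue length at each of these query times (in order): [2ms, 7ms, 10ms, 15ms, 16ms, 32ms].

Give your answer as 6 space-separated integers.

Answer: 1 1 1 2 1 0

Derivation:
Queue lengths at query times:
  query t=2ms: backlog = 1
  query t=7ms: backlog = 1
  query t=10ms: backlog = 1
  query t=15ms: backlog = 2
  query t=16ms: backlog = 1
  query t=32ms: backlog = 0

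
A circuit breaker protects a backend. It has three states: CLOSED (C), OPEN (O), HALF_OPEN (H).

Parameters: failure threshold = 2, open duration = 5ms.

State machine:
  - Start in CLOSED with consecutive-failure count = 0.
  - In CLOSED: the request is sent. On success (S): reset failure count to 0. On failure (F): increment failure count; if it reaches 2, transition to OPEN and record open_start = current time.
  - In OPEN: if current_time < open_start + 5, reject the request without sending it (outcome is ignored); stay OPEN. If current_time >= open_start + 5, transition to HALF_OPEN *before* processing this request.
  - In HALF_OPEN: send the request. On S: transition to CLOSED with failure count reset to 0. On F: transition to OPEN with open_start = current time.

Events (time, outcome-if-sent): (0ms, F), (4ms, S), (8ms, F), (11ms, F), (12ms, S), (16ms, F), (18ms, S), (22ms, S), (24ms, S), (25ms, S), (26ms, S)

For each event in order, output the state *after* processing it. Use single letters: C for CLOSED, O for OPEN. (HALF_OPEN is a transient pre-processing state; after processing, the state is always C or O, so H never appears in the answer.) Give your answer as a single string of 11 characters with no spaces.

State after each event:
  event#1 t=0ms outcome=F: state=CLOSED
  event#2 t=4ms outcome=S: state=CLOSED
  event#3 t=8ms outcome=F: state=CLOSED
  event#4 t=11ms outcome=F: state=OPEN
  event#5 t=12ms outcome=S: state=OPEN
  event#6 t=16ms outcome=F: state=OPEN
  event#7 t=18ms outcome=S: state=OPEN
  event#8 t=22ms outcome=S: state=CLOSED
  event#9 t=24ms outcome=S: state=CLOSED
  event#10 t=25ms outcome=S: state=CLOSED
  event#11 t=26ms outcome=S: state=CLOSED

Answer: CCCOOOOCCCC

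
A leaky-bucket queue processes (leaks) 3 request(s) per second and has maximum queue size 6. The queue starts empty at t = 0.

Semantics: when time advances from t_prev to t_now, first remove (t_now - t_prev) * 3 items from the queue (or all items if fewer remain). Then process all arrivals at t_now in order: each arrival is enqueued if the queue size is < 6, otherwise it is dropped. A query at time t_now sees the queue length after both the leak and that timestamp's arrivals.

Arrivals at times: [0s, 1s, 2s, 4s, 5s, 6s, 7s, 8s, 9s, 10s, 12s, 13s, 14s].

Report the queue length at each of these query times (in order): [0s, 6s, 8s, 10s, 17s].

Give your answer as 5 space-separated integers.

Queue lengths at query times:
  query t=0s: backlog = 1
  query t=6s: backlog = 1
  query t=8s: backlog = 1
  query t=10s: backlog = 1
  query t=17s: backlog = 0

Answer: 1 1 1 1 0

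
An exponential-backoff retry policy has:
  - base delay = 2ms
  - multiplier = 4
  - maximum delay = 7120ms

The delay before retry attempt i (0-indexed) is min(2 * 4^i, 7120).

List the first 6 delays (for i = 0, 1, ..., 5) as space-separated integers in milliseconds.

Computing each delay:
  i=0: min(2*4^0, 7120) = 2
  i=1: min(2*4^1, 7120) = 8
  i=2: min(2*4^2, 7120) = 32
  i=3: min(2*4^3, 7120) = 128
  i=4: min(2*4^4, 7120) = 512
  i=5: min(2*4^5, 7120) = 2048

Answer: 2 8 32 128 512 2048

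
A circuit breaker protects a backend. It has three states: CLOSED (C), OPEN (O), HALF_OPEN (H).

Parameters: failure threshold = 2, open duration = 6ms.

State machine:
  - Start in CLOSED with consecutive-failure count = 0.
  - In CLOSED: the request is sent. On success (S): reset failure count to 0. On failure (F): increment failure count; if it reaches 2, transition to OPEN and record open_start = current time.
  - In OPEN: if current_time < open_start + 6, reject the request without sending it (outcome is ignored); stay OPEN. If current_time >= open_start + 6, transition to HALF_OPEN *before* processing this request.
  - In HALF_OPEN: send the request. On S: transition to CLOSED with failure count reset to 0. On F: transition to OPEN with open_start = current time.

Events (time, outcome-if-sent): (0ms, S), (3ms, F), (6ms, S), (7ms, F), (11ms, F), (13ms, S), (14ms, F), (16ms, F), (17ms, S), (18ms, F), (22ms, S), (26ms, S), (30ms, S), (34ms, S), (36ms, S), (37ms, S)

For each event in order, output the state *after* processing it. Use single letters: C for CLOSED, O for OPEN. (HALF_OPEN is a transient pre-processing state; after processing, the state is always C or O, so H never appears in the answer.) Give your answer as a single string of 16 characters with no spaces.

Answer: CCCCOOOOCCCCCCCC

Derivation:
State after each event:
  event#1 t=0ms outcome=S: state=CLOSED
  event#2 t=3ms outcome=F: state=CLOSED
  event#3 t=6ms outcome=S: state=CLOSED
  event#4 t=7ms outcome=F: state=CLOSED
  event#5 t=11ms outcome=F: state=OPEN
  event#6 t=13ms outcome=S: state=OPEN
  event#7 t=14ms outcome=F: state=OPEN
  event#8 t=16ms outcome=F: state=OPEN
  event#9 t=17ms outcome=S: state=CLOSED
  event#10 t=18ms outcome=F: state=CLOSED
  event#11 t=22ms outcome=S: state=CLOSED
  event#12 t=26ms outcome=S: state=CLOSED
  event#13 t=30ms outcome=S: state=CLOSED
  event#14 t=34ms outcome=S: state=CLOSED
  event#15 t=36ms outcome=S: state=CLOSED
  event#16 t=37ms outcome=S: state=CLOSED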